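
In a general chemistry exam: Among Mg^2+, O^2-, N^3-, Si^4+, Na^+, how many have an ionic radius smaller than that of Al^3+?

Each ion has 10 electrons. The ranking follows nuclear charge in reverse — greater Z gives a smaller radius. Si^4+ (Z=14), Al^3+ (Z=13), Mg^2+ (Z=12), Na^+ (Z=11), O^2- (Z=8), N^3- (Z=7).
Overall: Si^4+ < Al^3+ < Mg^2+ < Na^+ < O^2- < N^3-. Al^3+ has 1 below it and 4 above. So 1 is smaller.

1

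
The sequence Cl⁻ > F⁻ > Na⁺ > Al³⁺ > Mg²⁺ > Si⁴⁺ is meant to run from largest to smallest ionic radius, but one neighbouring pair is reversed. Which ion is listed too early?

Al³⁺

Compare adjacent ions: they are isoelectronic (10 e⁻) and Al has more protons than Mg (13 vs 12), making Al³⁺ smaller — yet in this decreasing list Al³⁺ sits before Mg²⁺. Nothing else is reversed, so Al³⁺ should move one place to the right.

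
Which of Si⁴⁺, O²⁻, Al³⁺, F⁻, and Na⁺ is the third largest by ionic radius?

Na⁺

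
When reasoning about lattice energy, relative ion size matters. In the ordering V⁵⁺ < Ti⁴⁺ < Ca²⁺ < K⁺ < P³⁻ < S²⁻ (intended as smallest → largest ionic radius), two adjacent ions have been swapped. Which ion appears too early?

P³⁻

Scanning neighbour by neighbour, only P³⁻/S²⁻ violates a trend: both have 18 electrons but Z(S)=16 > Z(P)=15, so S²⁻ should be the smaller of the two. That makes P³⁻ the one sitting a position early relative to where it belongs.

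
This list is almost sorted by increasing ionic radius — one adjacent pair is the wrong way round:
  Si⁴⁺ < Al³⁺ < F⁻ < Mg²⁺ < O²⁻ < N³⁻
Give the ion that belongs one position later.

Check each adjacent pair. F⁻ and Mg²⁺ are reversed: they are isoelectronic (10 e⁻) and Mg has more protons than F (12 vs 9), making Mg²⁺ smaller. No other neighbouring pair contradicts the periodic trends, so F⁻ is the ion listed too early.

F⁻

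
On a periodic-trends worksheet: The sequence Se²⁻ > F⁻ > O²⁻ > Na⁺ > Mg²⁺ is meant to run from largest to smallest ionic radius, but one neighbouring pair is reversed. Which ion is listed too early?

Scanning neighbour by neighbour, only F⁻/O²⁻ violates a trend: both have 10 electrons but Z(F)=9 > Z(O)=8, so F⁻ should be the smaller of the two. That makes F⁻ the one sitting a position early relative to where it belongs.

F⁻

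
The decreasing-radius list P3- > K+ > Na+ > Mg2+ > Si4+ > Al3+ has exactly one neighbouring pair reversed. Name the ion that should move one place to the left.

The pair Si4+, Al3+ is the wrong way round — they are isoelectronic (10 e⁻) and Si has more protons than Al (14 vs 13), making Si4+ smaller. All other adjacent pairs agree with periodic trends, so Al3+ is the misplaced ion.

Al3+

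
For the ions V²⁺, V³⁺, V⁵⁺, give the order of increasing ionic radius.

These are all V ions. Removing more electrons (higher positive charge) pulls the remaining electrons in closer, so V⁵⁺ is smallest and V²⁺ is largest.

V⁵⁺ < V³⁺ < V²⁺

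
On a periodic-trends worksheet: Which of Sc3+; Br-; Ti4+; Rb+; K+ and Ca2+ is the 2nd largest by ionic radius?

Work out protons and electrons: Ti4+: 18 e⁻, Z=22, Sc3+: 18 e⁻, Z=21, Ca2+: 18 e⁻, Z=20, K+: 18 e⁻, Z=19, Rb+: 36 e⁻, Z=37, Br-: 36 e⁻, Z=35. Ti4+ < Sc3+ (isoelectronic, higher Z=22 is smaller); Sc3+ < Ca2+ (isoelectronic, higher Z=21 is smaller); Ca2+ < K+ (isoelectronic, higher Z=20 is smaller); K+ < Rb+ (same group, 1 shell fewer); Rb+ < Br- (isoelectronic, higher Z=37 is smaller).
That gives Ti4+ < Sc3+ < Ca2+ < K+ < Rb+ < Br-. From the largest end, number 2 is Rb+.

Rb+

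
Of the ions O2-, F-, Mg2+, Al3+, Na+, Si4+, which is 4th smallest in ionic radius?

Isoelectronic series (10 e⁻ each). Size is set by nuclear charge: more protons means a smaller ion. Si4+ (Z=14), Al3+ (Z=13), Mg2+ (Z=12), Na+ (Z=11), F- (Z=9), O2- (Z=8).
Full ascending order: Si4+ < Al3+ < Mg2+ < Na+ < F- < O2-. Counting from the smallest, position 4 is Na+.

Na+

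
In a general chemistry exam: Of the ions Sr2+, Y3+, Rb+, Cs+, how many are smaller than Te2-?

4

First list Z and electron count for each: Y3+ has 36 e⁻ (Z=39), Sr2+ has 36 e⁻ (Z=38), Rb+ has 36 e⁻ (Z=37), Cs+ has 54 e⁻ (Z=55), Te2- has 54 e⁻ (Z=52). Y3+ < Sr2+ (both 36 e⁻, Z=39>38); Sr2+ < Rb+ (both 36 e⁻, Z=38>37); Rb+ < Cs+ (same group, 1 shell fewer); Cs+ < Te2- (both 54 e⁻, Z=55>52).
Relative to Te2-, the ions that are smaller are Y3+, Sr2+, Rb+, Cs+. Count: 4.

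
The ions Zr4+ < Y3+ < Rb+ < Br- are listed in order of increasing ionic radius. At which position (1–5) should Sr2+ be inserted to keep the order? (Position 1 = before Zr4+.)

Isoelectronic series (36 e⁻ each). Size is set by nuclear charge: more protons means a smaller ion. Zr4+ (Z=40), Y3+ (Z=39), Sr2+ (Z=38), Rb+ (Z=37), Br- (Z=35).
Putting Sr2+ in gives Zr4+ < Y3+ < Sr2+ < Rb+ < Br-; it lands at slot 3.

3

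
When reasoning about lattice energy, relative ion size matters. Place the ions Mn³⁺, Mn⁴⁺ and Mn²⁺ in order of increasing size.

Mn⁴⁺ < Mn³⁺ < Mn²⁺

Same element, different charge: the more highly charged cation has fewer electrons and a greater effective nuclear charge per electron, making Mn⁴⁺ the smallest.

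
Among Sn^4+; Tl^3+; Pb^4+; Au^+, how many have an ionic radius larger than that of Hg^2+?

1

Sn^4+: 46 e⁻, Z=50, Pb^4+: 78 e⁻, Z=82, Tl^3+: 78 e⁻, Z=81, Hg^2+: 78 e⁻, Z=80, Au^+: 78 e⁻, Z=79. Sn^4+ < Pb^4+ (same group, period 5 vs 6); Pb^4+ < Tl^3+ (both 78 e⁻, Z=82>81); Tl^3+ < Hg^2+ (both 78 e⁻, Z=81>80); Hg^2+ < Au^+ (both 78 e⁻, Z=80>79).
Overall: Sn^4+ < Pb^4+ < Tl^3+ < Hg^2+ < Au^+. Hg^2+ has 3 below it and 1 above. Count: 1.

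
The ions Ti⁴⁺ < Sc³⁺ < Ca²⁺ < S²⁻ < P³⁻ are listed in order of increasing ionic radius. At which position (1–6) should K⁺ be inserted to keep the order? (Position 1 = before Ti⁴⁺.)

Isoelectronic series (18 e⁻ each). Size is set by nuclear charge: more protons means a smaller ion. Ti⁴⁺ (Z=22), Sc³⁺ (Z=21), Ca²⁺ (Z=20), K⁺ (Z=19), S²⁻ (Z=16), P³⁻ (Z=15).
The complete sequence is Ti⁴⁺ < Sc³⁺ < Ca²⁺ < K⁺ < S²⁻ < P³⁻. K⁺ sits at position 4.

4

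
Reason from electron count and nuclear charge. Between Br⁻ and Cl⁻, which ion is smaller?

Same group, same charge. Going down the group adds an extra shell of electrons, so the ion gets larger: Cl⁻ is highest in the group and smallest.

Cl⁻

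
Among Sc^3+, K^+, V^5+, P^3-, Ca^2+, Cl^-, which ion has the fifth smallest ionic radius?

Isoelectronic series (18 e⁻ each). Size is set by nuclear charge: more protons means a smaller ion. V^5+ (Z=23), Sc^3+ (Z=21), Ca^2+ (Z=20), K^+ (Z=19), Cl^- (Z=17), P^3- (Z=15).
Full ascending order: V^5+ < Sc^3+ < Ca^2+ < K^+ < Cl^- < P^3-. Counting from the smallest, position 5 is Cl^-.

Cl^-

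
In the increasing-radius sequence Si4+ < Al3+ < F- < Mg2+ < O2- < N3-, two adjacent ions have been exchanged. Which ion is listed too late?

Mg2+

Check each adjacent pair. F- and Mg2+ are reversed: both have 10 electrons but Z(Mg)=12 > Z(F)=9, so Mg2+ should be the smaller of the two. No other neighbouring pair contradicts the periodic trends, so Mg2+ is the ion listed too late.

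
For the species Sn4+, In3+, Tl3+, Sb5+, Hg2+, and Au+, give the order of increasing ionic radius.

Sb5+ < Sn4+ < In3+ < Tl3+ < Hg2+ < Au+

First list Z and electron count for each: Sb5+: 46 e⁻, Z=51, Sn4+: 46 e⁻, Z=50, In3+: 46 e⁻, Z=49, Tl3+: 78 e⁻, Z=81, Hg2+: 78 e⁻, Z=80, Au+: 78 e⁻, Z=79. Sb5+ < Sn4+ (both 46 e⁻, Z=51>50); Sn4+ < In3+ (isoelectronic, higher Z=50 is smaller); In3+ < Tl3+ (same group, 1 shell fewer); Tl3+ < Hg2+ (isoelectronic, higher Z=81 is smaller); Hg2+ < Au+ (isoelectronic, higher Z=80 is smaller).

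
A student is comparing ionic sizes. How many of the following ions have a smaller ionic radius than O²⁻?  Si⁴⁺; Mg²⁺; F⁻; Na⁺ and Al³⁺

All of these have 10 electrons (isoelectronic). With the same electron cloud, the ion with the most protons pulls it in tightest. Nuclear charges: Si⁴⁺ (Z=14), Al³⁺ (Z=13), Mg²⁺ (Z=12), Na⁺ (Z=11), F⁻ (Z=9), O²⁻ (Z=8). Highest Z is smallest.
Placing each against O²⁻: smaller — Si⁴⁺, Al³⁺, Mg²⁺, Na⁺, F⁻; larger — none. That's 5.

5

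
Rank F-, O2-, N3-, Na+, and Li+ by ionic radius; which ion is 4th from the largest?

Li+: 2 e⁻, Z=3, Na+: 10 e⁻, Z=11, F-: 10 e⁻, Z=9, O2-: 10 e⁻, Z=8, N3-: 10 e⁻, Z=7. Li+ < Na+ (same group, 1 shell fewer); Na+ < F- (both 10 e⁻, Z=11>9); F- < O2- (isoelectronic, higher Z=9 is smaller); O2- < N3- (isoelectronic, higher Z=8 is smaller).
Ordering: Li+ < Na+ < F- < O2- < N3-. The 4th largest is Na+.

Na+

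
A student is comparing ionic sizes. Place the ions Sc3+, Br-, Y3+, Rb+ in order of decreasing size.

Br- > Rb+ > Y3+ > Sc3+

Sc3+: 18 e⁻, Z=21, Y3+: 36 e⁻, Z=39, Rb+: 36 e⁻, Z=37, Br-: 36 e⁻, Z=35. Sc3+ < Y3+ (same group, 1 shell fewer); Y3+ < Rb+ (isoelectronic, higher Z=39 is smaller); Rb+ < Br- (both 36 e⁻, Z=37>35).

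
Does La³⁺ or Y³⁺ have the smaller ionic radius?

All are in the same group with charge +3. Radius grows down the group as n (the outermost shell) increases.

Y³⁺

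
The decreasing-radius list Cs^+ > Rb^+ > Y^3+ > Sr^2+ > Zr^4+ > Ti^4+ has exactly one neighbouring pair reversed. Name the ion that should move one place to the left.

Sr^2+

The pair Y^3+, Sr^2+ is the wrong way round — Y^3+ and Sr^2+ share 36 electrons; the higher nuclear charge on Y (Z=39) contracts it more, so Y^3+ < Sr^2+. All other adjacent pairs agree with periodic trends, so Sr^2+ is the misplaced ion.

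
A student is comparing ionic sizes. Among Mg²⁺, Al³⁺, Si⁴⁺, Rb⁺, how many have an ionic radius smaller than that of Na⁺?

Electron counts and nuclear charges: Si⁴⁺ (Z=14, 10 e⁻), Al³⁺ (Z=13, 10 e⁻), Mg²⁺ (Z=12, 10 e⁻), Na⁺ (Z=11, 10 e⁻), Rb⁺ (Z=37, 36 e⁻). Si⁴⁺ < Al³⁺ (isoelectronic, higher Z=14 is smaller); Al³⁺ < Mg²⁺ (isoelectronic, higher Z=13 is smaller); Mg²⁺ < Na⁺ (isoelectronic, higher Z=12 is smaller); Na⁺ < Rb⁺ (same group, 2 shells fewer).
Overall: Si⁴⁺ < Al³⁺ < Mg²⁺ < Na⁺ < Rb⁺. Na⁺ has 3 below it and 1 above. So 3 are smaller.

3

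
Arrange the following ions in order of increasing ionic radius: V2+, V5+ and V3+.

V5+ < V3+ < V2+

For a single element, ionic radius drops as positive charge rises — V5+ < V2+.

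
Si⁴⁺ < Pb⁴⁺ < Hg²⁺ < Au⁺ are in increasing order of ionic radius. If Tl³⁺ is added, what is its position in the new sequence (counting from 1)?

3

Tabulating Z and e⁻: Si⁴⁺ (Z=14, 10 e⁻), Pb⁴⁺ (Z=82, 78 e⁻), Tl³⁺ (Z=81, 78 e⁻), Hg²⁺ (Z=80, 78 e⁻), Au⁺ (Z=79, 78 e⁻). Si⁴⁺ < Pb⁴⁺ (same group, period 3 vs 6); Pb⁴⁺ < Tl³⁺ (both 78 e⁻, Z=82>81); Tl³⁺ < Hg²⁺ (isoelectronic, higher Z=81 is smaller); Hg²⁺ < Au⁺ (isoelectronic, higher Z=80 is smaller).
Putting Tl³⁺ in gives Si⁴⁺ < Pb⁴⁺ < Tl³⁺ < Hg²⁺ < Au⁺; it lands at slot 3.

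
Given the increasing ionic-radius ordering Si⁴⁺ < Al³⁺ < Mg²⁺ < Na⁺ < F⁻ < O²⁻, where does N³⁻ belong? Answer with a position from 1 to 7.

7

All of these have 10 electrons (isoelectronic). With the same electron cloud, the ion with the most protons pulls it in tightest. Nuclear charges: Si⁴⁺ (Z=14), Al³⁺ (Z=13), Mg²⁺ (Z=12), Na⁺ (Z=11), F⁻ (Z=9), O²⁻ (Z=8), N³⁻ (Z=7). Highest Z is smallest.
Putting N³⁻ in gives Si⁴⁺ < Al³⁺ < Mg²⁺ < Na⁺ < F⁻ < O²⁻ < N³⁻; it lands at slot 7.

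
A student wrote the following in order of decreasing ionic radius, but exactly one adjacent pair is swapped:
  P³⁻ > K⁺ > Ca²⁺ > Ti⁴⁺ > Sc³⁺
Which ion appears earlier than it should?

Ti⁴⁺

Compare adjacent ions: both have 18 electrons but Z(Ti)=22 > Z(Sc)=21, so Ti⁴⁺ should be the smaller of the two — yet in this decreasing list Ti⁴⁺ sits before Sc³⁺. Nothing else is reversed, so Ti⁴⁺ should move one place to the right.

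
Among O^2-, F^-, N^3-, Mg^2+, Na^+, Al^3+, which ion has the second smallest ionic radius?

Each ion has 10 electrons. The ranking follows nuclear charge in reverse — greater Z gives a smaller radius. Al^3+ (Z=13), Mg^2+ (Z=12), Na^+ (Z=11), F^- (Z=9), O^2- (Z=8), N^3- (Z=7).
So the order is Al^3+ < Mg^2+ < Na^+ < F^- < O^2- < N^3-; the 2nd-smallest ion is Mg^2+.

Mg^2+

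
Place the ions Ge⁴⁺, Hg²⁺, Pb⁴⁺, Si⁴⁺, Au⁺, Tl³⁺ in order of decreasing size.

Au⁺ > Hg²⁺ > Tl³⁺ > Pb⁴⁺ > Ge⁴⁺ > Si⁴⁺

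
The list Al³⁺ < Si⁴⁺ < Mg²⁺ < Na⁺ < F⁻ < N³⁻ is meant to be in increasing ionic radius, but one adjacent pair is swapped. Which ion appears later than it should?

Si⁴⁺

Compare adjacent ions: they are isoelectronic (10 e⁻) and Si has more protons than Al (14 vs 13), making Si⁴⁺ smaller — yet in this increasing list Al³⁺ sits before Si⁴⁺. Nothing else is reversed, so Si⁴⁺ should move one place to the left.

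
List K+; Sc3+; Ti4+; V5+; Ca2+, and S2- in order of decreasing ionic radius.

These species are isoelectronic with 18 electrons. The only difference is the number of protons: V5+ (Z=23), Ti4+ (Z=22), Sc3+ (Z=21), Ca2+ (Z=20), K+ (Z=19), S2- (Z=16). The strongest nuclear pull (V5+) gives the smallest ion.

S2- > K+ > Ca2+ > Sc3+ > Ti4+ > V5+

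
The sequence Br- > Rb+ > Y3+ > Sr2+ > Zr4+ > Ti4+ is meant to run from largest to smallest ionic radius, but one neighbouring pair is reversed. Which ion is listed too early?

Compare adjacent ions: Y3+ and Sr2+ share 36 electrons; the higher nuclear charge on Y (Z=39) contracts it more, so Y3+ < Sr2+ — yet in this decreasing list Y3+ sits before Sr2+. Nothing else is reversed, so Y3+ should move one place to the right.

Y3+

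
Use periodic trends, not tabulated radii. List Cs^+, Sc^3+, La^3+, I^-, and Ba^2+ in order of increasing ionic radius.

Sc^3+ < La^3+ < Ba^2+ < Cs^+ < I^-

Tabulating Z and e⁻: Sc^3+: 18 e⁻, Z=21, La^3+: 54 e⁻, Z=57, Ba^2+: 54 e⁻, Z=56, Cs^+: 54 e⁻, Z=55, I^-: 54 e⁻, Z=53. Sc^3+ < La^3+ (same group, 2 shells fewer); La^3+ < Ba^2+ (isoelectronic, higher Z=57 is smaller); Ba^2+ < Cs^+ (isoelectronic, higher Z=56 is smaller); Cs^+ < I^- (both 54 e⁻, Z=55>53).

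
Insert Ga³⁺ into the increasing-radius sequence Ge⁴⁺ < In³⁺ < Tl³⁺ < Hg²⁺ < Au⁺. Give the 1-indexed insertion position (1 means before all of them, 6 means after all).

2

Electron counts and nuclear charges: Ge⁴⁺: 28 e⁻, Z=32, Ga³⁺: 28 e⁻, Z=31, In³⁺: 46 e⁻, Z=49, Tl³⁺: 78 e⁻, Z=81, Hg²⁺: 78 e⁻, Z=80, Au⁺: 78 e⁻, Z=79. Ge⁴⁺ < Ga³⁺ (both 28 e⁻, Z=32>31); Ga³⁺ < In³⁺ (same group, period 4 vs 5); In³⁺ < Tl³⁺ (same group, 1 shell fewer); Tl³⁺ < Hg²⁺ (both 78 e⁻, Z=81>80); Hg²⁺ < Au⁺ (isoelectronic, higher Z=80 is smaller).
The complete sequence is Ge⁴⁺ < Ga³⁺ < In³⁺ < Tl³⁺ < Hg²⁺ < Au⁺. Ga³⁺ sits at position 2.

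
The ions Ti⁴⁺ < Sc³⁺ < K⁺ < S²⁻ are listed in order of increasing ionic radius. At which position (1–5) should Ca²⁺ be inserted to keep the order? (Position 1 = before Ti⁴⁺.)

3

Each ion has 18 electrons. The ranking follows nuclear charge in reverse — greater Z gives a smaller radius. Ti⁴⁺ (Z=22), Sc³⁺ (Z=21), Ca²⁺ (Z=20), K⁺ (Z=19), S²⁻ (Z=16).
Merged order: Ti⁴⁺ < Sc³⁺ < Ca²⁺ < K⁺ < S²⁻ — Ca²⁺ is number 3.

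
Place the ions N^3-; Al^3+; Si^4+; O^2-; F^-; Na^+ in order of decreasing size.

N^3- > O^2- > F^- > Na^+ > Al^3+ > Si^4+

These species are isoelectronic with 10 electrons. The only difference is the number of protons: Si^4+ (Z=14), Al^3+ (Z=13), Na^+ (Z=11), F^- (Z=9), O^2- (Z=8), N^3- (Z=7). The strongest nuclear pull (Si^4+) gives the smallest ion.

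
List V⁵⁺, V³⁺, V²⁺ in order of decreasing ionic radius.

V²⁺ > V³⁺ > V⁵⁺

These are all V ions. Removing more electrons (higher positive charge) pulls the remaining electrons in closer, so V⁵⁺ is smallest and V²⁺ is largest.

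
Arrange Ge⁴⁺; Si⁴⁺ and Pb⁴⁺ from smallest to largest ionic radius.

All are in the same group with charge +4. Radius grows down the group as n (the outermost shell) increases.

Si⁴⁺ < Ge⁴⁺ < Pb⁴⁺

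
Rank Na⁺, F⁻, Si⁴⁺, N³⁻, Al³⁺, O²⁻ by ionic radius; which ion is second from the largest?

Each ion has 10 electrons. The ranking follows nuclear charge in reverse — greater Z gives a smaller radius. Si⁴⁺ (Z=14), Al³⁺ (Z=13), Na⁺ (Z=11), F⁻ (Z=9), O²⁻ (Z=8), N³⁻ (Z=7).
So the order is Si⁴⁺ < Al³⁺ < Na⁺ < F⁻ < O²⁻ < N³⁻; the 2nd-largest ion is O²⁻.

O²⁻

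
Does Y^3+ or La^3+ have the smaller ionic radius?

All are in the same group with charge +3. Radius grows down the group as n (the outermost shell) increases.

Y^3+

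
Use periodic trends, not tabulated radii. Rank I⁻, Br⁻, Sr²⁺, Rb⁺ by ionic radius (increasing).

Sr²⁺ < Rb⁺ < Br⁻ < I⁻

Sr²⁺ has 36 e⁻ (Z=38), Rb⁺ has 36 e⁻ (Z=37), Br⁻ has 36 e⁻ (Z=35), I⁻ has 54 e⁻ (Z=53). Sr²⁺ < Rb⁺ (isoelectronic, higher Z=38 is smaller); Rb⁺ < Br⁻ (both 36 e⁻, Z=37>35); Br⁻ < I⁻ (same group, 1 shell fewer).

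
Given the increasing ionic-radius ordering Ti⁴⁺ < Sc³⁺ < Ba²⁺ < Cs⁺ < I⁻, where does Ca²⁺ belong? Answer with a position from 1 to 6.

Electron counts and nuclear charges: Ti⁴⁺ (Z=22, 18 e⁻), Sc³⁺ (Z=21, 18 e⁻), Ca²⁺ (Z=20, 18 e⁻), Ba²⁺ (Z=56, 54 e⁻), Cs⁺ (Z=55, 54 e⁻), I⁻ (Z=53, 54 e⁻). Ti⁴⁺ < Sc³⁺ (isoelectronic, higher Z=22 is smaller); Sc³⁺ < Ca²⁺ (both 18 e⁻, Z=21>20); Ca²⁺ < Ba²⁺ (same group, 2 shells fewer); Ba²⁺ < Cs⁺ (isoelectronic, higher Z=56 is smaller); Cs⁺ < I⁻ (both 54 e⁻, Z=55>53).
Merged order: Ti⁴⁺ < Sc³⁺ < Ca²⁺ < Ba²⁺ < Cs⁺ < I⁻ — Ca²⁺ is number 3.

3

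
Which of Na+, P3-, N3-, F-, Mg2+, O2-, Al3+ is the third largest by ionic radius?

O2-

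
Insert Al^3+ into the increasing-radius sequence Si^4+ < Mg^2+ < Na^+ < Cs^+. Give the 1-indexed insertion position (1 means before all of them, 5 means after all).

2

Tabulating Z and e⁻: Si^4+ has 10 e⁻ (Z=14), Al^3+ has 10 e⁻ (Z=13), Mg^2+ has 10 e⁻ (Z=12), Na^+ has 10 e⁻ (Z=11), Cs^+ has 54 e⁻ (Z=55). Si^4+ < Al^3+ (isoelectronic, higher Z=14 is smaller); Al^3+ < Mg^2+ (both 10 e⁻, Z=13>12); Mg^2+ < Na^+ (both 10 e⁻, Z=12>11); Na^+ < Cs^+ (same group, 3 shells fewer).
With Al^3+ included the full order is Si^4+ < Al^3+ < Mg^2+ < Na^+ < Cs^+, so it takes position 2.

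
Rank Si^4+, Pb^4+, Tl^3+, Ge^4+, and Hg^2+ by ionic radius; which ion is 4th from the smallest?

Tl^3+

First list Z and electron count for each: Si^4+: 10 e⁻, Z=14, Ge^4+: 28 e⁻, Z=32, Pb^4+: 78 e⁻, Z=82, Tl^3+: 78 e⁻, Z=81, Hg^2+: 78 e⁻, Z=80. Si^4+ < Ge^4+ (same group, 1 shell fewer); Ge^4+ < Pb^4+ (same group, period 4 vs 6); Pb^4+ < Tl^3+ (both 78 e⁻, Z=82>81); Tl^3+ < Hg^2+ (isoelectronic, higher Z=81 is smaller).
So the order is Si^4+ < Ge^4+ < Pb^4+ < Tl^3+ < Hg^2+; the 4th-smallest ion is Tl^3+.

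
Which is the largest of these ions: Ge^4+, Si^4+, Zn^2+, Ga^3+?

Zn^2+

Si^4+ has 10 e⁻ (Z=14), Ge^4+ has 28 e⁻ (Z=32), Ga^3+ has 28 e⁻ (Z=31), Zn^2+ has 28 e⁻ (Z=30). Si^4+ < Ge^4+ (same group, 1 shell fewer); Ge^4+ < Ga^3+ (both 28 e⁻, Z=32>31); Ga^3+ < Zn^2+ (isoelectronic, higher Z=31 is smaller).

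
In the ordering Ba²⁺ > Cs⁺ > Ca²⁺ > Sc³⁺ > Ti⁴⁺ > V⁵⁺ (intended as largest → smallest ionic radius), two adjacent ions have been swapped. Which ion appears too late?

Compare adjacent ions: both have 54 electrons but Z(Ba)=56 > Z(Cs)=55, so Ba²⁺ should be the smaller of the two — yet in this decreasing list Ba²⁺ sits before Cs⁺. Nothing else is reversed, so Cs⁺ should move one place to the left.

Cs⁺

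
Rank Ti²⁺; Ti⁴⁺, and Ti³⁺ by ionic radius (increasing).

Ti⁴⁺ < Ti³⁺ < Ti²⁺

These are all Ti ions. Removing more electrons (higher positive charge) pulls the remaining electrons in closer, so Ti⁴⁺ is smallest and Ti²⁺ is largest.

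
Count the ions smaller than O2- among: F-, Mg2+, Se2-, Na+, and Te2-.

3

Mg2+ has 10 e⁻ (Z=12), Na+ has 10 e⁻ (Z=11), F- has 10 e⁻ (Z=9), O2- has 10 e⁻ (Z=8), Se2- has 36 e⁻ (Z=34), Te2- has 54 e⁻ (Z=52). Mg2+ < Na+ (isoelectronic, higher Z=12 is smaller); Na+ < F- (both 10 e⁻, Z=11>9); F- < O2- (isoelectronic, higher Z=9 is smaller); O2- < Se2- (same group, 2 shells fewer); Se2- < Te2- (same group, 1 shell fewer).
Ordering all of them (including O2-) by radius gives Mg2+ < Na+ < F- < O2- < Se2- < Te2-. So 3 are smaller.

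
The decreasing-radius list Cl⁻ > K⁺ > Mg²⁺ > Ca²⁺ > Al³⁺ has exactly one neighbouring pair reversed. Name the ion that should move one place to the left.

Ca²⁺

Scanning neighbour by neighbour, only Mg²⁺/Ca²⁺ violates a trend: both in group 2 with the same charge; Mg²⁺ (period 3) has the smaller radius. That makes Ca²⁺ the one sitting a position late relative to where it belongs.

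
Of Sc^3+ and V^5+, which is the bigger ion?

Sc^3+

Each ion has 18 electrons. The ranking follows nuclear charge in reverse — greater Z gives a smaller radius. V^5+ (Z=23), Sc^3+ (Z=21).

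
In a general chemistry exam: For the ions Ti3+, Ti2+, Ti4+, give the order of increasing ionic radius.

Ti4+ < Ti3+ < Ti2+

Same element, different charge: the more highly charged cation has fewer electrons and a greater effective nuclear charge per electron, making Ti4+ the smallest.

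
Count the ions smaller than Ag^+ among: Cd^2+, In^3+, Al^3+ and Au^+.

3

Al^3+ (Z=13, 10 e⁻), In^3+ (Z=49, 46 e⁻), Cd^2+ (Z=48, 46 e⁻), Ag^+ (Z=47, 46 e⁻), Au^+ (Z=79, 78 e⁻). Al^3+ < In^3+ (same group, 2 shells fewer); In^3+ < Cd^2+ (both 46 e⁻, Z=49>48); Cd^2+ < Ag^+ (isoelectronic, higher Z=48 is smaller); Ag^+ < Au^+ (same group, 1 shell fewer).
Placing each against Ag^+: smaller — Al^3+, In^3+, Cd^2+; larger — Au^+. So 3 are smaller.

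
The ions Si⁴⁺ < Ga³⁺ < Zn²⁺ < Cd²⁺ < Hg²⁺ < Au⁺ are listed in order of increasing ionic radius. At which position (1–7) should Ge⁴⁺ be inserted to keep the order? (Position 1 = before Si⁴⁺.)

2

First list Z and electron count for each: Si⁴⁺: 10 e⁻, Z=14, Ge⁴⁺: 28 e⁻, Z=32, Ga³⁺: 28 e⁻, Z=31, Zn²⁺: 28 e⁻, Z=30, Cd²⁺: 46 e⁻, Z=48, Hg²⁺: 78 e⁻, Z=80, Au⁺: 78 e⁻, Z=79. Si⁴⁺ < Ge⁴⁺ (same group, 1 shell fewer); Ge⁴⁺ < Ga³⁺ (both 28 e⁻, Z=32>31); Ga³⁺ < Zn²⁺ (isoelectronic, higher Z=31 is smaller); Zn²⁺ < Cd²⁺ (same group, 1 shell fewer); Cd²⁺ < Hg²⁺ (same group, 1 shell fewer); Hg²⁺ < Au⁺ (both 78 e⁻, Z=80>79).
The complete sequence is Si⁴⁺ < Ge⁴⁺ < Ga³⁺ < Zn²⁺ < Cd²⁺ < Hg²⁺ < Au⁺. Ge⁴⁺ sits at position 2.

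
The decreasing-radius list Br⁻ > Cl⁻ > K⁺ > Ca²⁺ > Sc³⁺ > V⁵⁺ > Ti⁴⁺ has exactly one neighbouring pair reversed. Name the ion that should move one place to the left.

Ti⁴⁺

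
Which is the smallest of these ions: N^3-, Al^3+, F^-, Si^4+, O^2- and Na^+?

Isoelectronic series (10 e⁻ each). Size is set by nuclear charge: more protons means a smaller ion. Si^4+ (Z=14), Al^3+ (Z=13), Na^+ (Z=11), F^- (Z=9), O^2- (Z=8), N^3- (Z=7).

Si^4+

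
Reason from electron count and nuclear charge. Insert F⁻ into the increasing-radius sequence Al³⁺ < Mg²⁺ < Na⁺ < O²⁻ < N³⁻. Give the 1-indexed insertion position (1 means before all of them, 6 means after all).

4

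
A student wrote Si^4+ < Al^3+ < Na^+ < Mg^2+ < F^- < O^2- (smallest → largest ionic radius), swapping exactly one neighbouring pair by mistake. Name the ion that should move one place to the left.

Mg^2+

The pair Na^+, Mg^2+ is the wrong way round — both have 10 electrons but Z(Mg)=12 > Z(Na)=11, so Mg^2+ should be the smaller of the two. All other adjacent pairs agree with periodic trends, so Mg^2+ is the misplaced ion.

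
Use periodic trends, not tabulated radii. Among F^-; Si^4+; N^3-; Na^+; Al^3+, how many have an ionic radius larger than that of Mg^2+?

Isoelectronic series (10 e⁻ each). Size is set by nuclear charge: more protons means a smaller ion. Si^4+ (Z=14), Al^3+ (Z=13), Mg^2+ (Z=12), Na^+ (Z=11), F^- (Z=9), N^3- (Z=7).
Ordering all of them (including Mg^2+) by radius gives Si^4+ < Al^3+ < Mg^2+ < Na^+ < F^- < N^3-. So 3 are larger.

3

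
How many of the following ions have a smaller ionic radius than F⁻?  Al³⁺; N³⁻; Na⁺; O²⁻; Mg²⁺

3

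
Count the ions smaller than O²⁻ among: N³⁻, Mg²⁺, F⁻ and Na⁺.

3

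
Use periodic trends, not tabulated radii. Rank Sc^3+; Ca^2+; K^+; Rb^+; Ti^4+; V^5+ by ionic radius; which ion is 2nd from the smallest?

First list Z and electron count for each: V^5+ has 18 e⁻ (Z=23), Ti^4+ has 18 e⁻ (Z=22), Sc^3+ has 18 e⁻ (Z=21), Ca^2+ has 18 e⁻ (Z=20), K^+ has 18 e⁻ (Z=19), Rb^+ has 36 e⁻ (Z=37). V^5+ < Ti^4+ (isoelectronic, higher Z=23 is smaller); Ti^4+ < Sc^3+ (isoelectronic, higher Z=22 is smaller); Sc^3+ < Ca^2+ (both 18 e⁻, Z=21>20); Ca^2+ < K^+ (isoelectronic, higher Z=20 is smaller); K^+ < Rb^+ (same group, 1 shell fewer).
So the order is V^5+ < Ti^4+ < Sc^3+ < Ca^2+ < K^+ < Rb^+; the 2nd-smallest ion is Ti^4+.

Ti^4+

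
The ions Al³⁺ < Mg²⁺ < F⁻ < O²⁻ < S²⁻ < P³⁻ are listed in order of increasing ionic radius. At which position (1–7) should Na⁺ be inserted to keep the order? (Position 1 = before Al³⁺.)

Al³⁺ (Z=13, 10 e⁻), Mg²⁺ (Z=12, 10 e⁻), Na⁺ (Z=11, 10 e⁻), F⁻ (Z=9, 10 e⁻), O²⁻ (Z=8, 10 e⁻), S²⁻ (Z=16, 18 e⁻), P³⁻ (Z=15, 18 e⁻). Al³⁺ < Mg²⁺ (both 10 e⁻, Z=13>12); Mg²⁺ < Na⁺ (isoelectronic, higher Z=12 is smaller); Na⁺ < F⁻ (isoelectronic, higher Z=11 is smaller); F⁻ < O²⁻ (both 10 e⁻, Z=9>8); O²⁻ < S²⁻ (same group, 1 shell fewer); S²⁻ < P³⁻ (isoelectronic, higher Z=16 is smaller).
Merged order: Al³⁺ < Mg²⁺ < Na⁺ < F⁻ < O²⁻ < S²⁻ < P³⁻ — Na⁺ is number 3.

3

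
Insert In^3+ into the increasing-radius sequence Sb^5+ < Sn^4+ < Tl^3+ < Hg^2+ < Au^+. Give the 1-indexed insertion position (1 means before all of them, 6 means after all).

Tabulating Z and e⁻: Sb^5+ has 46 e⁻ (Z=51), Sn^4+ has 46 e⁻ (Z=50), In^3+ has 46 e⁻ (Z=49), Tl^3+ has 78 e⁻ (Z=81), Hg^2+ has 78 e⁻ (Z=80), Au^+ has 78 e⁻ (Z=79). Sb^5+ < Sn^4+ (isoelectronic, higher Z=51 is smaller); Sn^4+ < In^3+ (both 46 e⁻, Z=50>49); In^3+ < Tl^3+ (same group, 1 shell fewer); Tl^3+ < Hg^2+ (both 78 e⁻, Z=81>80); Hg^2+ < Au^+ (isoelectronic, higher Z=80 is smaller).
Merged order: Sb^5+ < Sn^4+ < In^3+ < Tl^3+ < Hg^2+ < Au^+ — In^3+ is number 3.

3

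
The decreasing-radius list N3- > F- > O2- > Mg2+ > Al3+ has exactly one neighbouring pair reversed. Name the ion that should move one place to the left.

Scanning neighbour by neighbour, only F-/O2- violates a trend: F- and O2- share 10 electrons; the higher nuclear charge on F (Z=9) contracts it more, so F- < O2-. That makes O2- the one sitting a position late relative to where it belongs.

O2-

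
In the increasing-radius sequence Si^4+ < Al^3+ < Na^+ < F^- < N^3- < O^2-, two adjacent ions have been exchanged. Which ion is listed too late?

Scanning neighbour by neighbour, only N^3-/O^2- violates a trend: O^2- and N^3- share 10 electrons; the higher nuclear charge on O (Z=8) contracts it more, so O^2- < N^3-. That makes O^2- the one sitting a position late relative to where it belongs.

O^2-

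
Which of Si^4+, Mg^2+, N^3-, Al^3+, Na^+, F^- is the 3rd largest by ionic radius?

These species are isoelectronic with 10 electrons. The only difference is the number of protons: Si^4+ (Z=14), Al^3+ (Z=13), Mg^2+ (Z=12), Na^+ (Z=11), F^- (Z=9), N^3- (Z=7). The strongest nuclear pull (Si^4+) gives the smallest ion.
So the order is Si^4+ < Al^3+ < Mg^2+ < Na^+ < F^- < N^3-; the 3rd-largest ion is Na^+.

Na^+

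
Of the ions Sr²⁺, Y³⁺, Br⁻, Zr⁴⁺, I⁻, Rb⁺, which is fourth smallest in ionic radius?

Work out protons and electrons: Zr⁴⁺ (Z=40, 36 e⁻), Y³⁺ (Z=39, 36 e⁻), Sr²⁺ (Z=38, 36 e⁻), Rb⁺ (Z=37, 36 e⁻), Br⁻ (Z=35, 36 e⁻), I⁻ (Z=53, 54 e⁻). Zr⁴⁺ < Y³⁺ (isoelectronic, higher Z=40 is smaller); Y³⁺ < Sr²⁺ (isoelectronic, higher Z=39 is smaller); Sr²⁺ < Rb⁺ (both 36 e⁻, Z=38>37); Rb⁺ < Br⁻ (both 36 e⁻, Z=37>35); Br⁻ < I⁻ (same group, 1 shell fewer).
That gives Zr⁴⁺ < Y³⁺ < Sr²⁺ < Rb⁺ < Br⁻ < I⁻. From the smallest end, number 4 is Rb⁺.

Rb⁺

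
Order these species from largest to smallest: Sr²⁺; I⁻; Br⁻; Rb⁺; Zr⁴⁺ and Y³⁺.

I⁻ > Br⁻ > Rb⁺ > Sr²⁺ > Y³⁺ > Zr⁴⁺

Work out protons and electrons: Zr⁴⁺ has 36 e⁻ (Z=40), Y³⁺ has 36 e⁻ (Z=39), Sr²⁺ has 36 e⁻ (Z=38), Rb⁺ has 36 e⁻ (Z=37), Br⁻ has 36 e⁻ (Z=35), I⁻ has 54 e⁻ (Z=53). Zr⁴⁺ < Y³⁺ (both 36 e⁻, Z=40>39); Y³⁺ < Sr²⁺ (both 36 e⁻, Z=39>38); Sr²⁺ < Rb⁺ (isoelectronic, higher Z=38 is smaller); Rb⁺ < Br⁻ (both 36 e⁻, Z=37>35); Br⁻ < I⁻ (same group, period 4 vs 5).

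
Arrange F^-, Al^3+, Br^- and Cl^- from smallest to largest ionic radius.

Work out protons and electrons: Al^3+ has 10 e⁻ (Z=13), F^- has 10 e⁻ (Z=9), Cl^- has 18 e⁻ (Z=17), Br^- has 36 e⁻ (Z=35). Al^3+ < F^- (both 10 e⁻, Z=13>9); F^- < Cl^- (same group, period 2 vs 3); Cl^- < Br^- (same group, 1 shell fewer).

Al^3+ < F^- < Cl^- < Br^-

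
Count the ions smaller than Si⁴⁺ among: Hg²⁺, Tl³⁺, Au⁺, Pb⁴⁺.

0

Tabulating Z and e⁻: Si⁴⁺: 10 e⁻, Z=14, Pb⁴⁺: 78 e⁻, Z=82, Tl³⁺: 78 e⁻, Z=81, Hg²⁺: 78 e⁻, Z=80, Au⁺: 78 e⁻, Z=79. Si⁴⁺ < Pb⁴⁺ (same group, period 3 vs 6); Pb⁴⁺ < Tl³⁺ (isoelectronic, higher Z=82 is smaller); Tl³⁺ < Hg²⁺ (both 78 e⁻, Z=81>80); Hg²⁺ < Au⁺ (both 78 e⁻, Z=80>79).
Ordering all of them (including Si⁴⁺) by radius gives Si⁴⁺ < Pb⁴⁺ < Tl³⁺ < Hg²⁺ < Au⁺. That's 0.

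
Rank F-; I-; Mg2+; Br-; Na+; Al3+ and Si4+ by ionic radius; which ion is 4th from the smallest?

Tabulating Z and e⁻: Si4+: 10 e⁻, Z=14, Al3+: 10 e⁻, Z=13, Mg2+: 10 e⁻, Z=12, Na+: 10 e⁻, Z=11, F-: 10 e⁻, Z=9, Br-: 36 e⁻, Z=35, I-: 54 e⁻, Z=53. Si4+ < Al3+ (isoelectronic, higher Z=14 is smaller); Al3+ < Mg2+ (isoelectronic, higher Z=13 is smaller); Mg2+ < Na+ (both 10 e⁻, Z=12>11); Na+ < F- (both 10 e⁻, Z=11>9); F- < Br- (same group, period 2 vs 4); Br- < I- (same group, period 4 vs 5).
That gives Si4+ < Al3+ < Mg2+ < Na+ < F- < Br- < I-. From the smallest end, number 4 is Na+.

Na+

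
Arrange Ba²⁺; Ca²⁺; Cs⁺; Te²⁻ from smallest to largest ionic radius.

Ca²⁺ < Ba²⁺ < Cs⁺ < Te²⁻

Ca²⁺ has 18 e⁻ (Z=20), Ba²⁺ has 54 e⁻ (Z=56), Cs⁺ has 54 e⁻ (Z=55), Te²⁻ has 54 e⁻ (Z=52). Ca²⁺ < Ba²⁺ (same group, 2 shells fewer); Ba²⁺ < Cs⁺ (isoelectronic, higher Z=56 is smaller); Cs⁺ < Te²⁻ (both 54 e⁻, Z=55>52).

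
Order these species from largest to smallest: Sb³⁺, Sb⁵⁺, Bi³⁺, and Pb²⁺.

Pb²⁺ > Bi³⁺ > Sb³⁺ > Sb⁵⁺

Sb⁵⁺ has 46 e⁻ (Z=51), Sb³⁺ has 48 e⁻ (Z=51), Bi³⁺ has 80 e⁻ (Z=83), Pb²⁺ has 80 e⁻ (Z=82). Sb⁵⁺ < Sb³⁺ (higher charge on the same element); Sb³⁺ < Bi³⁺ (same group, 1 shell fewer); Bi³⁺ < Pb²⁺ (isoelectronic, higher Z=83 is smaller).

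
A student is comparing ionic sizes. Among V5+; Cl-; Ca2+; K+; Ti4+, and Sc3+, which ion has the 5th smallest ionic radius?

K+

All of these have 18 electrons (isoelectronic). With the same electron cloud, the ion with the most protons pulls it in tightest. Nuclear charges: V5+ (Z=23), Ti4+ (Z=22), Sc3+ (Z=21), Ca2+ (Z=20), K+ (Z=19), Cl- (Z=17). Highest Z is smallest.
So the order is V5+ < Ti4+ < Sc3+ < Ca2+ < K+ < Cl-; the 5th-smallest ion is K+.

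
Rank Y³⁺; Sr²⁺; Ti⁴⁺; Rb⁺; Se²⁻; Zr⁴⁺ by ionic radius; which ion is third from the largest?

Ti⁴⁺: 18 e⁻, Z=22, Zr⁴⁺: 36 e⁻, Z=40, Y³⁺: 36 e⁻, Z=39, Sr²⁺: 36 e⁻, Z=38, Rb⁺: 36 e⁻, Z=37, Se²⁻: 36 e⁻, Z=34. Ti⁴⁺ < Zr⁴⁺ (same group, period 4 vs 5); Zr⁴⁺ < Y³⁺ (isoelectronic, higher Z=40 is smaller); Y³⁺ < Sr²⁺ (both 36 e⁻, Z=39>38); Sr²⁺ < Rb⁺ (both 36 e⁻, Z=38>37); Rb⁺ < Se²⁻ (isoelectronic, higher Z=37 is smaller).
So the order is Ti⁴⁺ < Zr⁴⁺ < Y³⁺ < Sr²⁺ < Rb⁺ < Se²⁻; the 3rd-largest ion is Sr²⁺.

Sr²⁺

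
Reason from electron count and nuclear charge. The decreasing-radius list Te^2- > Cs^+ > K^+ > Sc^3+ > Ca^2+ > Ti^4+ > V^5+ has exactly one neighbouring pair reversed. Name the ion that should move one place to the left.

Ca^2+

The pair Sc^3+, Ca^2+ is the wrong way round — Sc^3+ and Ca^2+ share 18 electrons; the higher nuclear charge on Sc (Z=21) contracts it more, so Sc^3+ < Ca^2+. All other adjacent pairs agree with periodic trends, so Ca^2+ is the misplaced ion.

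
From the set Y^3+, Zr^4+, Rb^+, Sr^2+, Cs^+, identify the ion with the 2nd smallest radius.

Y^3+

Tabulating Z and e⁻: Zr^4+ (Z=40, 36 e⁻), Y^3+ (Z=39, 36 e⁻), Sr^2+ (Z=38, 36 e⁻), Rb^+ (Z=37, 36 e⁻), Cs^+ (Z=55, 54 e⁻). Zr^4+ < Y^3+ (both 36 e⁻, Z=40>39); Y^3+ < Sr^2+ (isoelectronic, higher Z=39 is smaller); Sr^2+ < Rb^+ (both 36 e⁻, Z=38>37); Rb^+ < Cs^+ (same group, 1 shell fewer).
So the order is Zr^4+ < Y^3+ < Sr^2+ < Rb^+ < Cs^+; the 2nd-smallest ion is Y^3+.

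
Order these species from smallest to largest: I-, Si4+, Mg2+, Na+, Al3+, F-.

Si4+ < Al3+ < Mg2+ < Na+ < F- < I-

Electron counts and nuclear charges: Si4+ (Z=14, 10 e⁻), Al3+ (Z=13, 10 e⁻), Mg2+ (Z=12, 10 e⁻), Na+ (Z=11, 10 e⁻), F- (Z=9, 10 e⁻), I- (Z=53, 54 e⁻). Si4+ < Al3+ (isoelectronic, higher Z=14 is smaller); Al3+ < Mg2+ (both 10 e⁻, Z=13>12); Mg2+ < Na+ (isoelectronic, higher Z=12 is smaller); Na+ < F- (isoelectronic, higher Z=11 is smaller); F- < I- (same group, 3 shells fewer).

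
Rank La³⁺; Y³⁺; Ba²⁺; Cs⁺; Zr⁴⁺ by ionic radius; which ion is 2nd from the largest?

Ba²⁺

Tabulating Z and e⁻: Zr⁴⁺: 36 e⁻, Z=40, Y³⁺: 36 e⁻, Z=39, La³⁺: 54 e⁻, Z=57, Ba²⁺: 54 e⁻, Z=56, Cs⁺: 54 e⁻, Z=55. Zr⁴⁺ < Y³⁺ (isoelectronic, higher Z=40 is smaller); Y³⁺ < La³⁺ (same group, 1 shell fewer); La³⁺ < Ba²⁺ (isoelectronic, higher Z=57 is smaller); Ba²⁺ < Cs⁺ (both 54 e⁻, Z=56>55).
So the order is Zr⁴⁺ < Y³⁺ < La³⁺ < Ba²⁺ < Cs⁺; the 2nd-largest ion is Ba²⁺.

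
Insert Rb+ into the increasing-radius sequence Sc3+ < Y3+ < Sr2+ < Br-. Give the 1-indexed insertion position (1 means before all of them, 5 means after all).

Electron counts and nuclear charges: Sc3+: 18 e⁻, Z=21, Y3+: 36 e⁻, Z=39, Sr2+: 36 e⁻, Z=38, Rb+: 36 e⁻, Z=37, Br-: 36 e⁻, Z=35. Sc3+ < Y3+ (same group, 1 shell fewer); Y3+ < Sr2+ (isoelectronic, higher Z=39 is smaller); Sr2+ < Rb+ (both 36 e⁻, Z=38>37); Rb+ < Br- (both 36 e⁻, Z=37>35).
The complete sequence is Sc3+ < Y3+ < Sr2+ < Rb+ < Br-. Rb+ sits at position 4.

4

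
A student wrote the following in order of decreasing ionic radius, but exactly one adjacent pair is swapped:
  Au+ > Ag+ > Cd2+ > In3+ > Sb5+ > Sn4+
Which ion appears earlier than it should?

Sb5+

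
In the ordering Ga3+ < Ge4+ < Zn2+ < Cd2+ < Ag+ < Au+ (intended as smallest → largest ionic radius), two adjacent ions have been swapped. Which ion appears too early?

Ga3+

Scanning neighbour by neighbour, only Ga3+/Ge4+ violates a trend: both have 28 electrons but Z(Ge)=32 > Z(Ga)=31, so Ge4+ should be the smaller of the two. That makes Ga3+ the one sitting a position early relative to where it belongs.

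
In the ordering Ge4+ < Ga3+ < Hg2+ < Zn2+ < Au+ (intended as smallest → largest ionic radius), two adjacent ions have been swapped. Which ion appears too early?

The pair Hg2+, Zn2+ is the wrong way round — Zn2+ and Hg2+ are in one column with the same charge; the lighter period-4 ion has 2 fewer shells and is smaller. All other adjacent pairs agree with periodic trends, so Hg2+ is the misplaced ion.

Hg2+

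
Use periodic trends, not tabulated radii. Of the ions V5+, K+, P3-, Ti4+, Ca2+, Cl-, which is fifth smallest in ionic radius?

Isoelectronic series (18 e⁻ each). Size is set by nuclear charge: more protons means a smaller ion. V5+ (Z=23), Ti4+ (Z=22), Ca2+ (Z=20), K+ (Z=19), Cl- (Z=17), P3- (Z=15).
Ordering: V5+ < Ti4+ < Ca2+ < K+ < Cl- < P3-. The fifth smallest is Cl-.

Cl-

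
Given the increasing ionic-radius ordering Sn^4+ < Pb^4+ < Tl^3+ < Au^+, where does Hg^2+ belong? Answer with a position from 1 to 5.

First list Z and electron count for each: Sn^4+: 46 e⁻, Z=50, Pb^4+: 78 e⁻, Z=82, Tl^3+: 78 e⁻, Z=81, Hg^2+: 78 e⁻, Z=80, Au^+: 78 e⁻, Z=79. Sn^4+ < Pb^4+ (same group, period 5 vs 6); Pb^4+ < Tl^3+ (both 78 e⁻, Z=82>81); Tl^3+ < Hg^2+ (isoelectronic, higher Z=81 is smaller); Hg^2+ < Au^+ (isoelectronic, higher Z=80 is smaller).
With Hg^2+ included the full order is Sn^4+ < Pb^4+ < Tl^3+ < Hg^2+ < Au^+, so it takes position 4.

4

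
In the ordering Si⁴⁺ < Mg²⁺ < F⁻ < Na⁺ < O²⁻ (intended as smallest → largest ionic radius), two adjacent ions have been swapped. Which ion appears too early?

F⁻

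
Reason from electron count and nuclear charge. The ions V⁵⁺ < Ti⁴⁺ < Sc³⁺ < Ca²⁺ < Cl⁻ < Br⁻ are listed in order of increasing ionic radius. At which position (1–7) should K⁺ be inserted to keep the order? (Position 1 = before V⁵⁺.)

5

Electron counts and nuclear charges: V⁵⁺ (Z=23, 18 e⁻), Ti⁴⁺ (Z=22, 18 e⁻), Sc³⁺ (Z=21, 18 e⁻), Ca²⁺ (Z=20, 18 e⁻), K⁺ (Z=19, 18 e⁻), Cl⁻ (Z=17, 18 e⁻), Br⁻ (Z=35, 36 e⁻). V⁵⁺ < Ti⁴⁺ (both 18 e⁻, Z=23>22); Ti⁴⁺ < Sc³⁺ (both 18 e⁻, Z=22>21); Sc³⁺ < Ca²⁺ (isoelectronic, higher Z=21 is smaller); Ca²⁺ < K⁺ (both 18 e⁻, Z=20>19); K⁺ < Cl⁻ (isoelectronic, higher Z=19 is smaller); Cl⁻ < Br⁻ (same group, period 3 vs 4).
With K⁺ included the full order is V⁵⁺ < Ti⁴⁺ < Sc³⁺ < Ca²⁺ < K⁺ < Cl⁻ < Br⁻, so it takes position 5.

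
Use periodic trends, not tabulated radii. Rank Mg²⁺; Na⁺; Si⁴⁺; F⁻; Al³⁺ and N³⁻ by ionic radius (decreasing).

These species are isoelectronic with 10 electrons. The only difference is the number of protons: Si⁴⁺ (Z=14), Al³⁺ (Z=13), Mg²⁺ (Z=12), Na⁺ (Z=11), F⁻ (Z=9), N³⁻ (Z=7). The strongest nuclear pull (Si⁴⁺) gives the smallest ion.

N³⁻ > F⁻ > Na⁺ > Mg²⁺ > Al³⁺ > Si⁴⁺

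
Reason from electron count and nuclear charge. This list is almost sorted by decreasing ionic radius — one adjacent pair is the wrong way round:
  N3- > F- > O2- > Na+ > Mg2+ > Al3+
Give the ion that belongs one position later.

Scanning neighbour by neighbour, only F-/O2- violates a trend: they are isoelectronic (10 e⁻) and F has more protons than O (9 vs 8), making F- smaller. That makes F- the one sitting a position early relative to where it belongs.

F-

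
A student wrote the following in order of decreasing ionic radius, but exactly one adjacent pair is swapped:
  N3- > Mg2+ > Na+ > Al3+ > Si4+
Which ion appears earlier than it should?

The pair Mg2+, Na+ is the wrong way round — they are isoelectronic (10 e⁻) and Mg has more protons than Na (12 vs 11), making Mg2+ smaller. All other adjacent pairs agree with periodic trends, so Mg2+ is the misplaced ion.

Mg2+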